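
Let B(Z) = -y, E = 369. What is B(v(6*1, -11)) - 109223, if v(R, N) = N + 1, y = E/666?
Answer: -8082543/74 ≈ -1.0922e+5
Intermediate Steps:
y = 41/74 (y = 369/666 = 369*(1/666) = 41/74 ≈ 0.55405)
v(R, N) = 1 + N
B(Z) = -41/74 (B(Z) = -1*41/74 = -41/74)
B(v(6*1, -11)) - 109223 = -41/74 - 109223 = -8082543/74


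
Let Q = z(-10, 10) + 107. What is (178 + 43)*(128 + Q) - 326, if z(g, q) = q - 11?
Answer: 51388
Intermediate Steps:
z(g, q) = -11 + q
Q = 106 (Q = (-11 + 10) + 107 = -1 + 107 = 106)
(178 + 43)*(128 + Q) - 326 = (178 + 43)*(128 + 106) - 326 = 221*234 - 326 = 51714 - 326 = 51388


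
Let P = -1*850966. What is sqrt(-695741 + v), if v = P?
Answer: I*sqrt(1546707) ≈ 1243.7*I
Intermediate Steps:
P = -850966
v = -850966
sqrt(-695741 + v) = sqrt(-695741 - 850966) = sqrt(-1546707) = I*sqrt(1546707)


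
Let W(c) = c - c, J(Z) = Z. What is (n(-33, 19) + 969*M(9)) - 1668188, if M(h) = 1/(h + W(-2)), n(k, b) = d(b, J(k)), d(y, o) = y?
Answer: -5004184/3 ≈ -1.6681e+6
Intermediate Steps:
W(c) = 0
n(k, b) = b
M(h) = 1/h (M(h) = 1/(h + 0) = 1/h)
(n(-33, 19) + 969*M(9)) - 1668188 = (19 + 969/9) - 1668188 = (19 + 969*(⅑)) - 1668188 = (19 + 323/3) - 1668188 = 380/3 - 1668188 = -5004184/3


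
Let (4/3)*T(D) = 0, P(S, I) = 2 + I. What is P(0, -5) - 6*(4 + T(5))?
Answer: -27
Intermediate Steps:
T(D) = 0 (T(D) = (3/4)*0 = 0)
P(0, -5) - 6*(4 + T(5)) = (2 - 5) - 6*(4 + 0) = -3 - 6*4 = -3 - 2*12 = -3 - 24 = -27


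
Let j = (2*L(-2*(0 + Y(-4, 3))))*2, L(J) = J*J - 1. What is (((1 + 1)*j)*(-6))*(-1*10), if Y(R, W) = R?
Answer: 30240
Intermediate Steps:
L(J) = -1 + J**2 (L(J) = J**2 - 1 = -1 + J**2)
j = 252 (j = (2*(-1 + (-2*(0 - 4))**2))*2 = (2*(-1 + (-2*(-4))**2))*2 = (2*(-1 + 8**2))*2 = (2*(-1 + 64))*2 = (2*63)*2 = 126*2 = 252)
(((1 + 1)*j)*(-6))*(-1*10) = (((1 + 1)*252)*(-6))*(-1*10) = ((2*252)*(-6))*(-10) = (504*(-6))*(-10) = -3024*(-10) = 30240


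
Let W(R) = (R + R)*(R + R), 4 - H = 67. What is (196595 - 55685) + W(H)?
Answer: 156786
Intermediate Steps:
H = -63 (H = 4 - 1*67 = 4 - 67 = -63)
W(R) = 4*R² (W(R) = (2*R)*(2*R) = 4*R²)
(196595 - 55685) + W(H) = (196595 - 55685) + 4*(-63)² = 140910 + 4*3969 = 140910 + 15876 = 156786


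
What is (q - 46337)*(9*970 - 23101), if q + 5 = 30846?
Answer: 222693016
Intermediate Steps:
q = 30841 (q = -5 + 30846 = 30841)
(q - 46337)*(9*970 - 23101) = (30841 - 46337)*(9*970 - 23101) = -15496*(8730 - 23101) = -15496*(-14371) = 222693016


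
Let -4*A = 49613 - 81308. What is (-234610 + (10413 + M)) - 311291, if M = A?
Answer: -2110257/4 ≈ -5.2756e+5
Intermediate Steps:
A = 31695/4 (A = -(49613 - 81308)/4 = -1/4*(-31695) = 31695/4 ≈ 7923.8)
M = 31695/4 ≈ 7923.8
(-234610 + (10413 + M)) - 311291 = (-234610 + (10413 + 31695/4)) - 311291 = (-234610 + 73347/4) - 311291 = -865093/4 - 311291 = -2110257/4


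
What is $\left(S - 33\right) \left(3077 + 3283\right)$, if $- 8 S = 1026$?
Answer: $-1025550$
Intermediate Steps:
$S = - \frac{513}{4}$ ($S = \left(- \frac{1}{8}\right) 1026 = - \frac{513}{4} \approx -128.25$)
$\left(S - 33\right) \left(3077 + 3283\right) = \left(- \frac{513}{4} - 33\right) \left(3077 + 3283\right) = \left(- \frac{645}{4}\right) 6360 = -1025550$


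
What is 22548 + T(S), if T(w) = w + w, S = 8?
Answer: 22564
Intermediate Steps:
T(w) = 2*w
22548 + T(S) = 22548 + 2*8 = 22548 + 16 = 22564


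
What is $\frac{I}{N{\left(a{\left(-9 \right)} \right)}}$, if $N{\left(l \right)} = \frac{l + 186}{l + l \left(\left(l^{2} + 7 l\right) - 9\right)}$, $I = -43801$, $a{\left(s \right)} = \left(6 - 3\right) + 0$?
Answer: $- \frac{963622}{63} \approx -15296.0$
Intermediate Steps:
$a{\left(s \right)} = 3$ ($a{\left(s \right)} = 3 + 0 = 3$)
$N{\left(l \right)} = \frac{186 + l}{l + l \left(-9 + l^{2} + 7 l\right)}$
$\frac{I}{N{\left(a{\left(-9 \right)} \right)}} = - \frac{43801}{\frac{1}{3} \frac{1}{-8 + 3^{2} + 7 \cdot 3} \left(186 + 3\right)} = - \frac{43801}{\frac{1}{3} \frac{1}{-8 + 9 + 21} \cdot 189} = - \frac{43801}{\frac{1}{3} \cdot \frac{1}{22} \cdot 189} = - \frac{43801}{\frac{63}{22}} = \left(-43801\right) \frac{22}{63} = - \frac{963622}{63}$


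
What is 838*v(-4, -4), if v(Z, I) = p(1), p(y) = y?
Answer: 838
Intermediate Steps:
v(Z, I) = 1
838*v(-4, -4) = 838*1 = 838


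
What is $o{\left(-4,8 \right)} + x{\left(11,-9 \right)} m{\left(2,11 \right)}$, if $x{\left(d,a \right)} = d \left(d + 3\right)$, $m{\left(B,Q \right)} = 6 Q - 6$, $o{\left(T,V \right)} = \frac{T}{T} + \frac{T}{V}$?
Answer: $\frac{18481}{2} \approx 9240.5$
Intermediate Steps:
$o{\left(T,V \right)} = 1 + \frac{T}{V}$
$m{\left(B,Q \right)} = -6 + 6 Q$
$x{\left(d,a \right)} = d \left(3 + d\right)$
$o{\left(-4,8 \right)} + x{\left(11,-9 \right)} m{\left(2,11 \right)} = \frac{-4 + 8}{8} + 11 \left(3 + 11\right) \left(-6 + 6 \cdot 11\right) = \frac{1}{8} \cdot 4 + 11 \cdot 14 \left(-6 + 66\right) = \frac{1}{2} + 154 \cdot 60 = \frac{1}{2} + 9240 = \frac{18481}{2}$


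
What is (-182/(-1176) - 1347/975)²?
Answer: 1121647081/745290000 ≈ 1.5050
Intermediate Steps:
(-182/(-1176) - 1347/975)² = (-182*(-1/1176) - 1347*1/975)² = (13/84 - 449/325)² = (-33491/27300)² = 1121647081/745290000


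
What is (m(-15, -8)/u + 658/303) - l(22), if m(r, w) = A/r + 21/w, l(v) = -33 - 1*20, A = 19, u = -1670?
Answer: 372247589/6746800 ≈ 55.174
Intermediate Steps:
l(v) = -53 (l(v) = -33 - 20 = -53)
m(r, w) = 19/r + 21/w
(m(-15, -8)/u + 658/303) - l(22) = ((19/(-15) + 21/(-8))/(-1670) + 658/303) - 1*(-53) = ((19*(-1/15) + 21*(-⅛))*(-1/1670) + 658*(1/303)) + 53 = ((-19/15 - 21/8)*(-1/1670) + 658/303) + 53 = (-467/120*(-1/1670) + 658/303) + 53 = (467/200400 + 658/303) + 53 = 14667189/6746800 + 53 = 372247589/6746800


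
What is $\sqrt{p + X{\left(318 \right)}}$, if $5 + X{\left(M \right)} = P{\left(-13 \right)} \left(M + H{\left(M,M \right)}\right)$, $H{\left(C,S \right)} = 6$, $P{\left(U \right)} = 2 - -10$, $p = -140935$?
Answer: $54 i \sqrt{47} \approx 370.21 i$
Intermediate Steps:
$P{\left(U \right)} = 12$ ($P{\left(U \right)} = 2 + 10 = 12$)
$X{\left(M \right)} = 67 + 12 M$ ($X{\left(M \right)} = -5 + 12 \left(M + 6\right) = -5 + 12 \left(6 + M\right) = -5 + \left(72 + 12 M\right) = 67 + 12 M$)
$\sqrt{p + X{\left(318 \right)}} = \sqrt{-140935 + \left(67 + 12 \cdot 318\right)} = \sqrt{-140935 + \left(67 + 3816\right)} = \sqrt{-140935 + 3883} = \sqrt{-137052} = 54 i \sqrt{47}$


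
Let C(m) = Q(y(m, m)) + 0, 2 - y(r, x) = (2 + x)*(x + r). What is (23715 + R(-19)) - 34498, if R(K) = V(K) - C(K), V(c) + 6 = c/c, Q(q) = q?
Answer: -10144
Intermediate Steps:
y(r, x) = 2 - (2 + x)*(r + x) (y(r, x) = 2 - (2 + x)*(x + r) = 2 - (2 + x)*(r + x))
V(c) = -5 (V(c) = -6 + c/c = -6 + 1 = -5)
C(m) = 2 - 4*m - 2*m² (C(m) = (2 - m² - 2*m - 2*m - m*m) + 0 = (2 - m² - 2*m - 2*m - m²) + 0 = (2 - 4*m - 2*m²) + 0 = 2 - 4*m - 2*m²)
R(K) = -7 + 2*K² + 4*K (R(K) = -5 - (2 - 4*K - 2*K²) = -5 + (-2 + 2*K² + 4*K) = -7 + 2*K² + 4*K)
(23715 + R(-19)) - 34498 = (23715 + (-7 + 2*(-19)² + 4*(-19))) - 34498 = (23715 + (-7 + 2*361 - 76)) - 34498 = (23715 + (-7 + 722 - 76)) - 34498 = (23715 + 639) - 34498 = 24354 - 34498 = -10144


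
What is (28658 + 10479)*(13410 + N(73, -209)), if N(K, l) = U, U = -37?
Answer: 523379101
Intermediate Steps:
N(K, l) = -37
(28658 + 10479)*(13410 + N(73, -209)) = (28658 + 10479)*(13410 - 37) = 39137*13373 = 523379101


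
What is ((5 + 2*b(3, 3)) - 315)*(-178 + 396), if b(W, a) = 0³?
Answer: -67580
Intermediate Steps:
b(W, a) = 0
((5 + 2*b(3, 3)) - 315)*(-178 + 396) = ((5 + 2*0) - 315)*(-178 + 396) = ((5 + 0) - 315)*218 = (5 - 315)*218 = -310*218 = -67580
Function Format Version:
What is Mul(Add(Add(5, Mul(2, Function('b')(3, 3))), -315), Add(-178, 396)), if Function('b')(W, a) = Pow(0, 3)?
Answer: -67580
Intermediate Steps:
Function('b')(W, a) = 0
Mul(Add(Add(5, Mul(2, Function('b')(3, 3))), -315), Add(-178, 396)) = Mul(Add(Add(5, Mul(2, 0)), -315), Add(-178, 396)) = Mul(Add(Add(5, 0), -315), 218) = Mul(Add(5, -315), 218) = Mul(-310, 218) = -67580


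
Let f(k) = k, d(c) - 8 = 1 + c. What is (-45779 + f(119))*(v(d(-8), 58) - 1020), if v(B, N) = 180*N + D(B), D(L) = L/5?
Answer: -430126332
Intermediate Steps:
D(L) = L/5 (D(L) = L*(⅕) = L/5)
d(c) = 9 + c (d(c) = 8 + (1 + c) = 9 + c)
v(B, N) = 180*N + B/5
(-45779 + f(119))*(v(d(-8), 58) - 1020) = (-45779 + 119)*((180*58 + (9 - 8)/5) - 1020) = -45660*((10440 + (⅕)*1) - 1020) = -45660*((10440 + ⅕) - 1020) = -45660*(52201/5 - 1020) = -45660*47101/5 = -430126332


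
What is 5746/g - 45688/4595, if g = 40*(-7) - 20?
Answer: -4010927/137850 ≈ -29.096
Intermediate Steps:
g = -300 (g = -280 - 20 = -300)
5746/g - 45688/4595 = 5746/(-300) - 45688/4595 = 5746*(-1/300) - 45688*1/4595 = -2873/150 - 45688/4595 = -4010927/137850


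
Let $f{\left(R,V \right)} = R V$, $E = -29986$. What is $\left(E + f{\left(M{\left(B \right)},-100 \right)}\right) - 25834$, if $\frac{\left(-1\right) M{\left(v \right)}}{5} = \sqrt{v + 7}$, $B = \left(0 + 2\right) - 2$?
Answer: $-55820 + 500 \sqrt{7} \approx -54497.0$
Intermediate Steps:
$B = 0$ ($B = 2 - 2 = 0$)
$M{\left(v \right)} = - 5 \sqrt{7 + v}$ ($M{\left(v \right)} = - 5 \sqrt{v + 7} = - 5 \sqrt{7 + v}$)
$\left(E + f{\left(M{\left(B \right)},-100 \right)}\right) - 25834 = \left(-29986 + - 5 \sqrt{7 + 0} \left(-100\right)\right) - 25834 = \left(-29986 + - 5 \sqrt{7} \left(-100\right)\right) - 25834 = \left(-29986 + 500 \sqrt{7}\right) - 25834 = -55820 + 500 \sqrt{7}$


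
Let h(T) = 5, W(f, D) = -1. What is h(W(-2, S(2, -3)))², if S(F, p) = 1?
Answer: 25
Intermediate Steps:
h(W(-2, S(2, -3)))² = 5² = 25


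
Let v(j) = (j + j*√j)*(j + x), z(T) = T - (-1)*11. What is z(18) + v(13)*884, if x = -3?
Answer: 114949 + 114920*√13 ≈ 5.2930e+5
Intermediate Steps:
z(T) = 11 + T (z(T) = T - 1*(-11) = T + 11 = 11 + T)
v(j) = (-3 + j)*(j + j^(3/2)) (v(j) = (j + j*√j)*(j - 3) = (j + j^(3/2))*(-3 + j) = (-3 + j)*(j + j^(3/2)))
z(18) + v(13)*884 = (11 + 18) + (13² + 13^(5/2) - 3*13 - 39*√13)*884 = 29 + (169 + 169*√13 - 39 - 39*√13)*884 = 29 + (130 + 130*√13)*884 = 29 + (114920 + 114920*√13) = 114949 + 114920*√13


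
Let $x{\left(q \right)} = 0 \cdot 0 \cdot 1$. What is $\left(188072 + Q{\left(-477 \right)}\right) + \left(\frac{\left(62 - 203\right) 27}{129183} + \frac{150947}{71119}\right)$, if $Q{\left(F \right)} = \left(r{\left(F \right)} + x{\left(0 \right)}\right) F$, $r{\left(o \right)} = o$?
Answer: $\frac{1272765877774415}{3062455259} \approx 4.156 \cdot 10^{5}$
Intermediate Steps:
$x{\left(q \right)} = 0$ ($x{\left(q \right)} = 0 \cdot 1 = 0$)
$Q{\left(F \right)} = F^{2}$ ($Q{\left(F \right)} = \left(F + 0\right) F = F F = F^{2}$)
$\left(188072 + Q{\left(-477 \right)}\right) + \left(\frac{\left(62 - 203\right) 27}{129183} + \frac{150947}{71119}\right) = \left(188072 + \left(-477\right)^{2}\right) + \left(\frac{\left(62 - 203\right) 27}{129183} + \frac{150947}{71119}\right) = \left(188072 + 227529\right) + \left(\left(-141\right) 27 \cdot \frac{1}{129183} + 150947 \cdot \frac{1}{71119}\right) = 415601 + \left(\left(-3807\right) \frac{1}{129183} + \frac{150947}{71119}\right) = 415601 + \left(- \frac{1269}{43061} + \frac{150947}{71119}\right) = 415601 + \frac{6409678756}{3062455259} = \frac{1272765877774415}{3062455259}$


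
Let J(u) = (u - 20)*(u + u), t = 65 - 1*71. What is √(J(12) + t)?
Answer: 3*I*√22 ≈ 14.071*I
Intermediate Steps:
t = -6 (t = 65 - 71 = -6)
J(u) = 2*u*(-20 + u) (J(u) = (-20 + u)*(2*u) = 2*u*(-20 + u))
√(J(12) + t) = √(2*12*(-20 + 12) - 6) = √(2*12*(-8) - 6) = √(-192 - 6) = √(-198) = 3*I*√22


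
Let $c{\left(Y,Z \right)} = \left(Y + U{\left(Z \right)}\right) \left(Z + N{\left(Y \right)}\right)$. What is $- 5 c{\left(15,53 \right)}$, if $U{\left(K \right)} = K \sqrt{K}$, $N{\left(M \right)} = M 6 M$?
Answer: $-105225 - 371795 \sqrt{53} \approx -2.8119 \cdot 10^{6}$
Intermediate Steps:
$N{\left(M \right)} = 6 M^{2}$ ($N{\left(M \right)} = 6 M M = 6 M^{2}$)
$U{\left(K \right)} = K^{\frac{3}{2}}$
$c{\left(Y,Z \right)} = \left(Y + Z^{\frac{3}{2}}\right) \left(Z + 6 Y^{2}\right)$
$- 5 c{\left(15,53 \right)} = - 5 \left(53^{\frac{5}{2}} + 6 \cdot 15^{3} + 15 \cdot 53 + 6 \cdot 15^{2} \cdot 53^{\frac{3}{2}}\right) = - 5 \left(2809 \sqrt{53} + 6 \cdot 3375 + 795 + 6 \cdot 225 \cdot 53 \sqrt{53}\right) = - 5 \left(2809 \sqrt{53} + 20250 + 795 + 71550 \sqrt{53}\right) = - 5 \left(21045 + 74359 \sqrt{53}\right) = -105225 - 371795 \sqrt{53}$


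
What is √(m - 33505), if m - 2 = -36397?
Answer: 10*I*√699 ≈ 264.39*I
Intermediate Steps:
m = -36395 (m = 2 - 36397 = -36395)
√(m - 33505) = √(-36395 - 33505) = √(-69900) = 10*I*√699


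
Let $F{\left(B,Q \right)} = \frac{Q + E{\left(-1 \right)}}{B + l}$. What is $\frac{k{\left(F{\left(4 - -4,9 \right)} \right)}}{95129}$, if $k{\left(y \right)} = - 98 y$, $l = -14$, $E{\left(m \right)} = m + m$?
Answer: $\frac{343}{285387} \approx 0.0012019$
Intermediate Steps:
$E{\left(m \right)} = 2 m$
$F{\left(B,Q \right)} = \frac{-2 + Q}{-14 + B}$ ($F{\left(B,Q \right)} = \frac{Q + 2 \left(-1\right)}{B - 14} = \frac{Q - 2}{-14 + B} = \frac{-2 + Q}{-14 + B}$)
$\frac{k{\left(F{\left(4 - -4,9 \right)} \right)}}{95129} = \frac{\left(-98\right) \frac{-2 + 9}{-14 + \left(4 - -4\right)}}{95129} = - 98 \frac{1}{-14 + \left(4 + 4\right)} 7 \cdot \frac{1}{95129} = - 98 \frac{1}{-14 + 8} \cdot 7 \cdot \frac{1}{95129} = - 98 \frac{1}{-6} \cdot 7 \cdot \frac{1}{95129} = - 98 \left(\left(- \frac{1}{6}\right) 7\right) \frac{1}{95129} = \left(-98\right) \left(- \frac{7}{6}\right) \frac{1}{95129} = \frac{343}{3} \cdot \frac{1}{95129} = \frac{343}{285387}$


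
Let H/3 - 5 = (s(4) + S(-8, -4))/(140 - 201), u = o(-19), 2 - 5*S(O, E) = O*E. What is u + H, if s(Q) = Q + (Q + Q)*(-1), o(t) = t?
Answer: -214/61 ≈ -3.5082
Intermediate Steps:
S(O, E) = ⅖ - E*O/5 (S(O, E) = ⅖ - O*E/5 = ⅖ - E*O/5)
u = -19
s(Q) = -Q (s(Q) = Q + (2*Q)*(-1) = Q - 2*Q = -Q)
H = 945/61 (H = 15 + 3*((-1*4 + (⅖ - ⅕*(-4)*(-8)))/(140 - 201)) = 15 + 3*((-4 + (⅖ - 32/5))/(-61)) = 15 + 3*((-4 - 6)*(-1/61)) = 15 + 3*(-10*(-1/61)) = 15 + 3*(10/61) = 15 + 30/61 = 945/61 ≈ 15.492)
u + H = -19 + 945/61 = -214/61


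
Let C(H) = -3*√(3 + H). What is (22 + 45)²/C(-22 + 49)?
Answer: -4489*√30/90 ≈ -273.19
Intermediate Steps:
(22 + 45)²/C(-22 + 49) = (22 + 45)²/((-3*√(3 + (-22 + 49)))) = 67²/((-3*√(3 + 27))) = 4489/((-3*√30)) = 4489*(-√30/90) = -4489*√30/90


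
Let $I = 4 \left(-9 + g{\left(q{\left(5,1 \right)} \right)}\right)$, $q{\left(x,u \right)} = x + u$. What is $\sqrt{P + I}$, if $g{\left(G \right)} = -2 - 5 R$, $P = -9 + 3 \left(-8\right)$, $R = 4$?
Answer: $i \sqrt{157} \approx 12.53 i$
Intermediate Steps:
$q{\left(x,u \right)} = u + x$
$P = -33$ ($P = -9 - 24 = -33$)
$g{\left(G \right)} = -22$ ($g{\left(G \right)} = -2 - 20 = -22$)
$I = -124$ ($I = 4 \left(-9 - 22\right) = 4 \left(-31\right) = -124$)
$\sqrt{P + I} = \sqrt{-33 - 124} = \sqrt{-157} = i \sqrt{157}$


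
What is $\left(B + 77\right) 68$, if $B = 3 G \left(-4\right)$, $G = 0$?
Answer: $5236$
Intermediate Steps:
$B = 0$ ($B = 3 \cdot 0 \left(-4\right) = 0 \left(-4\right) = 0$)
$\left(B + 77\right) 68 = \left(0 + 77\right) 68 = 77 \cdot 68 = 5236$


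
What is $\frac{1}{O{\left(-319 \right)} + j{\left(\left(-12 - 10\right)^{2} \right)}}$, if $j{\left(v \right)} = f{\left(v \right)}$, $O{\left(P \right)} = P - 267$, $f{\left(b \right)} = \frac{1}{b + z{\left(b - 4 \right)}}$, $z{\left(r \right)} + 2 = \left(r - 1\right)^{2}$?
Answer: $- \frac{229923}{134734877} \approx -0.0017065$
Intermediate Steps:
$z{\left(r \right)} = -2 + \left(-1 + r\right)^{2}$ ($z{\left(r \right)} = -2 + \left(r - 1\right)^{2} = -2 + \left(-1 + r\right)^{2}$)
$f{\left(b \right)} = \frac{1}{-2 + b + \left(-5 + b\right)^{2}}$ ($f{\left(b \right)} = \frac{1}{b + \left(-2 + \left(-1 + \left(b - 4\right)\right)^{2}\right)} = \frac{1}{b + \left(-2 + \left(-1 + \left(-4 + b\right)\right)^{2}\right)} = \frac{1}{b + \left(-2 + \left(-5 + b\right)^{2}\right)} = \frac{1}{-2 + b + \left(-5 + b\right)^{2}}$)
$O{\left(P \right)} = -267 + P$
$j{\left(v \right)} = \frac{1}{-2 + v + \left(-5 + v\right)^{2}}$
$\frac{1}{O{\left(-319 \right)} + j{\left(\left(-12 - 10\right)^{2} \right)}} = \frac{1}{\left(-267 - 319\right) + \frac{1}{-2 + \left(-12 - 10\right)^{2} + \left(-5 + \left(-12 - 10\right)^{2}\right)^{2}}} = \frac{1}{-586 + \frac{1}{-2 + \left(-22\right)^{2} + \left(-5 + \left(-22\right)^{2}\right)^{2}}} = \frac{1}{-586 + \frac{1}{-2 + 484 + \left(-5 + 484\right)^{2}}} = \frac{1}{-586 + \frac{1}{-2 + 484 + 479^{2}}} = \frac{1}{-586 + \frac{1}{-2 + 484 + 229441}} = \frac{1}{-586 + \frac{1}{229923}} = \frac{1}{- \frac{134734877}{229923}} = - \frac{229923}{134734877}$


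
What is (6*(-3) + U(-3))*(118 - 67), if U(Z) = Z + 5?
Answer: -816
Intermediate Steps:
U(Z) = 5 + Z
(6*(-3) + U(-3))*(118 - 67) = (6*(-3) + (5 - 3))*(118 - 67) = (-18 + 2)*51 = -16*51 = -816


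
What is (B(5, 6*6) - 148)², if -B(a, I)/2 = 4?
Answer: 24336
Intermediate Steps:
B(a, I) = -8 (B(a, I) = -2*4 = -8)
(B(5, 6*6) - 148)² = (-8 - 148)² = (-156)² = 24336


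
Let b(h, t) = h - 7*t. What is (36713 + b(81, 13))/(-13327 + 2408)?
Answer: -36703/10919 ≈ -3.3614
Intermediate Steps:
(36713 + b(81, 13))/(-13327 + 2408) = (36713 + (81 - 7*13))/(-13327 + 2408) = (36713 + (81 - 91))/(-10919) = (36713 - 10)*(-1/10919) = 36703*(-1/10919) = -36703/10919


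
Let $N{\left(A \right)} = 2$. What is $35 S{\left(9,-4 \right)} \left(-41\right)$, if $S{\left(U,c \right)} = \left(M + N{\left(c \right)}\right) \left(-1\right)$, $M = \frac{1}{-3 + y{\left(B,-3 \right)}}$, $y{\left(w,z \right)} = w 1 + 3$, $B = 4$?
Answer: $\frac{12915}{4} \approx 3228.8$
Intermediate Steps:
$y{\left(w,z \right)} = 3 + w$ ($y{\left(w,z \right)} = w + 3 = 3 + w$)
$M = \frac{1}{4}$ ($M = \frac{1}{-3 + \left(3 + 4\right)} = \frac{1}{-3 + 7} = \frac{1}{4} \approx 0.25$)
$S{\left(U,c \right)} = - \frac{9}{4}$ ($S{\left(U,c \right)} = \left(\frac{1}{4} + 2\right) \left(-1\right) = \frac{9}{4} \left(-1\right) = - \frac{9}{4}$)
$35 S{\left(9,-4 \right)} \left(-41\right) = 35 \left(- \frac{9}{4}\right) \left(-41\right) = \left(- \frac{315}{4}\right) \left(-41\right) = \frac{12915}{4}$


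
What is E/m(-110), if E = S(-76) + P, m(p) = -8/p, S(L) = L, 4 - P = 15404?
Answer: -212795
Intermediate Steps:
P = -15400 (P = 4 - 1*15404 = 4 - 15404 = -15400)
E = -15476 (E = -76 - 15400 = -15476)
E/m(-110) = -15476/((-8/(-110))) = -15476/((-8*(-1/110))) = -15476/4/55 = -15476*55/4 = -212795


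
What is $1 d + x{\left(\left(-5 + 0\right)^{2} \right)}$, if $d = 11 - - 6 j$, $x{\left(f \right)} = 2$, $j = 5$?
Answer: $43$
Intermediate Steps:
$d = 41$ ($d = 11 - \left(-6\right) 5 = 11 - -30 = 11 + 30 = 41$)
$1 d + x{\left(\left(-5 + 0\right)^{2} \right)} = 1 \cdot 41 + 2 = 41 + 2 = 43$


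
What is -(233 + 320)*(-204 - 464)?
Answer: 369404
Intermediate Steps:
-(233 + 320)*(-204 - 464) = -553*(-668) = -1*(-369404) = 369404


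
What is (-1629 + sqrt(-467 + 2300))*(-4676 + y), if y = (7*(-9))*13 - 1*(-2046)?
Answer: 5618421 - 3449*sqrt(1833) ≈ 5.4708e+6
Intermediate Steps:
y = 1227 (y = -63*13 + 2046 = -819 + 2046 = 1227)
(-1629 + sqrt(-467 + 2300))*(-4676 + y) = (-1629 + sqrt(-467 + 2300))*(-4676 + 1227) = (-1629 + sqrt(1833))*(-3449) = 5618421 - 3449*sqrt(1833)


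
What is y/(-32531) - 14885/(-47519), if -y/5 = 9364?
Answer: 2709063515/1545840589 ≈ 1.7525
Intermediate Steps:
y = -46820 (y = -5*9364 = -46820)
y/(-32531) - 14885/(-47519) = -46820/(-32531) - 14885/(-47519) = -46820*(-1/32531) - 14885*(-1/47519) = 46820/32531 + 14885/47519 = 2709063515/1545840589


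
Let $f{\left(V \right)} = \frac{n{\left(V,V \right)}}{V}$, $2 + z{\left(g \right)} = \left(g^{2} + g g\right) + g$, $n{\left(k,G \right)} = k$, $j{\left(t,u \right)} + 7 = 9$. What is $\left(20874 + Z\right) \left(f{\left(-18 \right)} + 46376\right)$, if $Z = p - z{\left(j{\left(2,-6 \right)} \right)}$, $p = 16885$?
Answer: $1750778127$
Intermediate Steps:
$j{\left(t,u \right)} = 2$ ($j{\left(t,u \right)} = -7 + 9 = 2$)
$z{\left(g \right)} = -2 + g + 2 g^{2}$ ($z{\left(g \right)} = -2 + \left(\left(g^{2} + g g\right) + g\right) = -2 + \left(\left(g^{2} + g^{2}\right) + g\right) = -2 + \left(2 g^{2} + g\right) = -2 + \left(g + 2 g^{2}\right) = -2 + g + 2 g^{2}$)
$f{\left(V \right)} = 1$ ($f{\left(V \right)} = \frac{V}{V} = 1$)
$Z = 16877$ ($Z = 16885 - \left(-2 + 2 + 2 \cdot 2^{2}\right) = 16885 - \left(-2 + 2 + 2 \cdot 4\right) = 16885 - \left(-2 + 2 + 8\right) = 16885 - 8 = 16877$)
$\left(20874 + Z\right) \left(f{\left(-18 \right)} + 46376\right) = \left(20874 + 16877\right) \left(1 + 46376\right) = 37751 \cdot 46377 = 1750778127$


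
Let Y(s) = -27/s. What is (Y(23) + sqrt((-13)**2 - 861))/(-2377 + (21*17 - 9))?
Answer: 27/46667 - 2*I*sqrt(173)/2029 ≈ 0.00057857 - 0.012965*I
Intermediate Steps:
(Y(23) + sqrt((-13)**2 - 861))/(-2377 + (21*17 - 9)) = (-27/23 + sqrt((-13)**2 - 861))/(-2377 + (21*17 - 9)) = (-27*1/23 + sqrt(169 - 861))/(-2377 + (357 - 9)) = (-27/23 + sqrt(-692))/(-2377 + 348) = (-27/23 + 2*I*sqrt(173))/(-2029) = (-27/23 + 2*I*sqrt(173))*(-1/2029) = 27/46667 - 2*I*sqrt(173)/2029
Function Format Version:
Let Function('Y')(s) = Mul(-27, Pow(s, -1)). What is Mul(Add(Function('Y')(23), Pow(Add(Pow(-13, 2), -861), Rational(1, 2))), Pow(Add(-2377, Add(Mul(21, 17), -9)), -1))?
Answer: Add(Rational(27, 46667), Mul(Rational(-2, 2029), I, Pow(173, Rational(1, 2)))) ≈ Add(0.00057857, Mul(-0.012965, I))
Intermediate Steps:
Mul(Add(Function('Y')(23), Pow(Add(Pow(-13, 2), -861), Rational(1, 2))), Pow(Add(-2377, Add(Mul(21, 17), -9)), -1)) = Mul(Add(Mul(-27, Pow(23, -1)), Pow(Add(Pow(-13, 2), -861), Rational(1, 2))), Pow(Add(-2377, Add(Mul(21, 17), -9)), -1)) = Mul(Add(Mul(-27, Rational(1, 23)), Pow(Add(169, -861), Rational(1, 2))), Pow(Add(-2377, Add(357, -9)), -1)) = Mul(Add(Rational(-27, 23), Pow(-692, Rational(1, 2))), Pow(Add(-2377, 348), -1)) = Mul(Add(Rational(-27, 23), Mul(2, I, Pow(173, Rational(1, 2)))), Pow(-2029, -1)) = Mul(Add(Rational(-27, 23), Mul(2, I, Pow(173, Rational(1, 2)))), Rational(-1, 2029)) = Add(Rational(27, 46667), Mul(Rational(-2, 2029), I, Pow(173, Rational(1, 2))))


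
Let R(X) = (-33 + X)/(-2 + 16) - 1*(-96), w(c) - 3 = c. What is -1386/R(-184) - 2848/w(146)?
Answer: -124508/3427 ≈ -36.331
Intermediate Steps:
w(c) = 3 + c
R(X) = 1311/14 + X/14 (R(X) = (-33 + X)/14 + 96 = (-33 + X)*(1/14) + 96 = (-33/14 + X/14) + 96 = 1311/14 + X/14)
-1386/R(-184) - 2848/w(146) = -1386/(1311/14 + (1/14)*(-184)) - 2848/(3 + 146) = -1386/(1311/14 - 92/7) - 2848/149 = -1386/161/2 - 2848*1/149 = -1386*2/161 - 2848/149 = -396/23 - 2848/149 = -124508/3427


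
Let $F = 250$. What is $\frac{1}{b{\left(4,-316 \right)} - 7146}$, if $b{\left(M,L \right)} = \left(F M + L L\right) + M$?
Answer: $\frac{1}{93714} \approx 1.0671 \cdot 10^{-5}$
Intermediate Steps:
$b{\left(M,L \right)} = L^{2} + 251 M$ ($b{\left(M,L \right)} = \left(250 M + L L\right) + M = \left(250 M + L^{2}\right) + M = \left(L^{2} + 250 M\right) + M = L^{2} + 251 M$)
$\frac{1}{b{\left(4,-316 \right)} - 7146} = \frac{1}{\left(\left(-316\right)^{2} + 251 \cdot 4\right) - 7146} = \frac{1}{\left(99856 + 1004\right) - 7146} = \frac{1}{100860 - 7146} = \frac{1}{93714}$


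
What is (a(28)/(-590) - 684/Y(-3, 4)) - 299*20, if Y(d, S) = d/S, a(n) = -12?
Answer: -1495054/295 ≈ -5068.0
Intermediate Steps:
(a(28)/(-590) - 684/Y(-3, 4)) - 299*20 = (-12/(-590) - 684/((-3/4))) - 299*20 = (-12*(-1/590) - 684/((-3*¼))) - 5980 = (6/295 - 684/(-¾)) - 5980 = (6/295 - 684*(-4/3)) - 5980 = (6/295 + 912) - 5980 = 269046/295 - 5980 = -1495054/295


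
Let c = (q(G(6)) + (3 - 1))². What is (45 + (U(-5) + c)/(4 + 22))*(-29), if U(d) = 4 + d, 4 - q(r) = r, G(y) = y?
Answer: -33901/26 ≈ -1303.9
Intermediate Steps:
q(r) = 4 - r
c = 0 (c = ((4 - 1*6) + (3 - 1))² = ((4 - 6) + 2)² = (-2 + 2)² = 0² = 0)
(45 + (U(-5) + c)/(4 + 22))*(-29) = (45 + ((4 - 5) + 0)/(4 + 22))*(-29) = (45 + (-1 + 0)/26)*(-29) = (45 - 1*1/26)*(-29) = (45 - 1/26)*(-29) = (1169/26)*(-29) = -33901/26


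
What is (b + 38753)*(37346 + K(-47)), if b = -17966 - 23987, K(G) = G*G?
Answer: -126576000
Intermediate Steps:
K(G) = G²
b = -41953
(b + 38753)*(37346 + K(-47)) = (-41953 + 38753)*(37346 + (-47)²) = -3200*(37346 + 2209) = -3200*39555 = -126576000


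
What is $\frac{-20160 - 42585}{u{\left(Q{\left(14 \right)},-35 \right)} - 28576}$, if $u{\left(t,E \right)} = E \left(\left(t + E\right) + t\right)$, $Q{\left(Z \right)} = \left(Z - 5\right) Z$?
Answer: $\frac{20915}{12057} \approx 1.7347$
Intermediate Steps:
$Q{\left(Z \right)} = Z \left(-5 + Z\right)$ ($Q{\left(Z \right)} = \left(-5 + Z\right) Z = Z \left(-5 + Z\right)$)
$u{\left(t,E \right)} = E \left(E + 2 t\right)$ ($u{\left(t,E \right)} = E \left(\left(E + t\right) + t\right) = E \left(E + 2 t\right)$)
$\frac{-20160 - 42585}{u{\left(Q{\left(14 \right)},-35 \right)} - 28576} = \frac{-20160 - 42585}{- 35 \left(-35 + 2 \cdot 14 \left(-5 + 14\right)\right) - 28576} = - \frac{62745}{- 35 \left(-35 + 2 \cdot 14 \cdot 9\right) - 28576} = - \frac{62745}{- 35 \left(-35 + 2 \cdot 126\right) - 28576} = - \frac{62745}{- 35 \left(-35 + 252\right) - 28576} = - \frac{62745}{\left(-35\right) 217 - 28576} = - \frac{62745}{-7595 - 28576} = - \frac{62745}{-36171} = \left(-62745\right) \left(- \frac{1}{36171}\right) = \frac{20915}{12057}$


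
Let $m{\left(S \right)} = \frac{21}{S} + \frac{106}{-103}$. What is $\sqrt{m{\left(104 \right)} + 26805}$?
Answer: $\frac{\sqrt{768924228722}}{5356} \approx 163.72$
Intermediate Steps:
$m{\left(S \right)} = - \frac{106}{103} + \frac{21}{S}$ ($m{\left(S \right)} = \frac{21}{S} + 106 \left(- \frac{1}{103}\right) = \frac{21}{S} - \frac{106}{103} = - \frac{106}{103} + \frac{21}{S}$)
$\sqrt{m{\left(104 \right)} + 26805} = \sqrt{\left(- \frac{106}{103} + \frac{21}{104}\right) + 26805} = \sqrt{- \frac{8861}{10712} + 26805} = \sqrt{\frac{287126299}{10712}} = \frac{\sqrt{768924228722}}{5356}$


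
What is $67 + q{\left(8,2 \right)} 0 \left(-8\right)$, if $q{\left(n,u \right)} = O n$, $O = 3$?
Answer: $67$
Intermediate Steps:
$q{\left(n,u \right)} = 3 n$
$67 + q{\left(8,2 \right)} 0 \left(-8\right) = 67 + 3 \cdot 8 \cdot 0 \left(-8\right) = 67 + 24 \cdot 0 = 67 + 0 = 67$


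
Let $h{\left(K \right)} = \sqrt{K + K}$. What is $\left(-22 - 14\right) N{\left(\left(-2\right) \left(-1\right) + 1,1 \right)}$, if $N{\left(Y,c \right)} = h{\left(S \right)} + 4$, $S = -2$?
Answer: $-144 - 72 i \approx -144.0 - 72.0 i$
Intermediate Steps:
$h{\left(K \right)} = \sqrt{2} \sqrt{K}$ ($h{\left(K \right)} = \sqrt{2 K} = \sqrt{2} \sqrt{K}$)
$N{\left(Y,c \right)} = 4 + 2 i$ ($N{\left(Y,c \right)} = \sqrt{2} \sqrt{-2} + 4 = \sqrt{2} i \sqrt{2} + 4 = 2 i + 4 = 4 + 2 i$)
$\left(-22 - 14\right) N{\left(\left(-2\right) \left(-1\right) + 1,1 \right)} = \left(-22 - 14\right) \left(4 + 2 i\right) = - 36 \left(4 + 2 i\right) = -144 - 72 i$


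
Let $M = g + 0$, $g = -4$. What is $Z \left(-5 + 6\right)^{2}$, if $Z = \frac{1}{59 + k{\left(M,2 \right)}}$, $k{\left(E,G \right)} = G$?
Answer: $\frac{1}{61} \approx 0.016393$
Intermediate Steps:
$M = -4$ ($M = -4 + 0 = -4$)
$Z = \frac{1}{61}$ ($Z = \frac{1}{59 + 2} = \frac{1}{61} \approx 0.016393$)
$Z \left(-5 + 6\right)^{2} = \frac{\left(-5 + 6\right)^{2}}{61} = \frac{1^{2}}{61} = \frac{1}{61} \cdot 1 = \frac{1}{61}$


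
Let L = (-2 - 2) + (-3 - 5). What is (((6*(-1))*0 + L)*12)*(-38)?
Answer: 5472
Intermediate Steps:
L = -12 (L = -4 - 8 = -12)
(((6*(-1))*0 + L)*12)*(-38) = (((6*(-1))*0 - 12)*12)*(-38) = ((-6*0 - 12)*12)*(-38) = ((0 - 12)*12)*(-38) = -12*12*(-38) = -144*(-38) = 5472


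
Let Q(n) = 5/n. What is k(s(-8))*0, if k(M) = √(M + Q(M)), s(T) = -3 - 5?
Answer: 0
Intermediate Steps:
s(T) = -8
k(M) = √(M + 5/M)
k(s(-8))*0 = √(-8 + 5/(-8))*0 = √(-8 + 5*(-⅛))*0 = √(-8 - 5/8)*0 = √(-69/8)*0 = (I*√138/4)*0 = 0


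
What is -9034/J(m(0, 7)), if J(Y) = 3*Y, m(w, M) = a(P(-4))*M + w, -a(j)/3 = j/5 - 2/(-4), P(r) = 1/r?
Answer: 180680/567 ≈ 318.66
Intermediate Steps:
a(j) = -3/2 - 3*j/5 (a(j) = -3*(j/5 - 2/(-4)) = -3*(j*(⅕) - 2*(-¼)) = -3*(j/5 + ½) = -3*(½ + j/5) = -3/2 - 3*j/5)
m(w, M) = w - 27*M/20 (m(w, M) = (-3/2 - ⅗/(-4))*M + w = (-3/2 - ⅗*(-¼))*M + w = (-3/2 + 3/20)*M + w = -27*M/20 + w = w - 27*M/20)
-9034/J(m(0, 7)) = -9034*1/(3*(0 - 27/20*7)) = -9034*1/(3*(0 - 189/20)) = -9034/(3*(-189/20)) = -9034/(-567/20) = -9034*(-20/567) = 180680/567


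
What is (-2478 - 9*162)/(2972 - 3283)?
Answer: 3936/311 ≈ 12.656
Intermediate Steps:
(-2478 - 9*162)/(2972 - 3283) = (-2478 - 1458)/(-311) = -3936*(-1/311) = 3936/311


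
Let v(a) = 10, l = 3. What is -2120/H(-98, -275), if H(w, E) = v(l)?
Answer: -212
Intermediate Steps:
H(w, E) = 10
-2120/H(-98, -275) = -2120/10 = -2120*⅒ = -212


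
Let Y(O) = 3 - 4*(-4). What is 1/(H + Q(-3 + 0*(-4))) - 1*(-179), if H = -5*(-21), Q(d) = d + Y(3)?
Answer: 21660/121 ≈ 179.01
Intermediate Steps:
Y(O) = 19 (Y(O) = 3 + 16 = 19)
Q(d) = 19 + d (Q(d) = d + 19 = 19 + d)
H = 105
1/(H + Q(-3 + 0*(-4))) - 1*(-179) = 1/(105 + (19 + (-3 + 0*(-4)))) - 1*(-179) = 1/(105 + (19 + (-3 + 0))) + 179 = 1/(105 + (19 - 3)) + 179 = 1/(105 + 16) + 179 = 1/121 + 179 = 21660/121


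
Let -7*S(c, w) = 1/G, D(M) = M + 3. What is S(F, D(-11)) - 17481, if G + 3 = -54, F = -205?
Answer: -6974918/399 ≈ -17481.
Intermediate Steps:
G = -57 (G = -3 - 54 = -57)
D(M) = 3 + M
S(c, w) = 1/399 (S(c, w) = -⅐/(-57) = -⅐*(-1/57) = 1/399)
S(F, D(-11)) - 17481 = 1/399 - 17481 = -6974918/399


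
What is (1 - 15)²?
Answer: 196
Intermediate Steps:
(1 - 15)² = (-14)² = 196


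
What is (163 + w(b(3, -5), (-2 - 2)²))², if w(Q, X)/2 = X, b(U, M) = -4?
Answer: 38025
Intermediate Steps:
w(Q, X) = 2*X
(163 + w(b(3, -5), (-2 - 2)²))² = (163 + 2*(-2 - 2)²)² = (163 + 2*(-4)²)² = (163 + 2*16)² = (163 + 32)² = 195² = 38025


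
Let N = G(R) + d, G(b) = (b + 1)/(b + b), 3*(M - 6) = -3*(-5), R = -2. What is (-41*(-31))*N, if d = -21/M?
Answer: -92783/44 ≈ -2108.7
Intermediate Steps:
M = 11 (M = 6 + (-3*(-5))/3 = 6 + (⅓)*15 = 6 + 5 = 11)
G(b) = (1 + b)/(2*b) (G(b) = (1 + b)/((2*b)) = (1 + b)*(1/(2*b)) = (1 + b)/(2*b))
d = -21/11 ≈ -1.9091
N = -73/44 (N = (½)*(1 - 2)/(-2) - 21/11 = (½)*(-½)*(-1) - 21/11 = ¼ - 21/11 = -73/44 ≈ -1.6591)
(-41*(-31))*N = -41*(-31)*(-73/44) = 1271*(-73/44) = -92783/44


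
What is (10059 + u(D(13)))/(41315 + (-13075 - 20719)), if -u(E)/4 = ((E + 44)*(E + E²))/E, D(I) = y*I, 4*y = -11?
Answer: 14941/10028 ≈ 1.4899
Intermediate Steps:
y = -11/4 (y = (¼)*(-11) = -11/4 ≈ -2.7500)
D(I) = -11*I/4
u(E) = -4*(44 + E)*(E + E²)/E (u(E) = -4*(E + 44)*(E + E²)/E = -4*(44 + E)*(E + E²)/E)
(10059 + u(D(13)))/(41315 + (-13075 - 20719)) = (10059 + (-176 - (-495)*13 - 4*(-11/4*13)²))/(41315 + (-13075 - 20719)) = (10059 + (-176 - 180*(-143/4) - 4*(-143/4)²))/(41315 - 33794) = (10059 + (-176 + 6435 - 4*20449/16))/7521 = (10059 + (-176 + 6435 - 20449/4))*(1/7521) = (10059 + 4587/4)*(1/7521) = (44823/4)*(1/7521) = 14941/10028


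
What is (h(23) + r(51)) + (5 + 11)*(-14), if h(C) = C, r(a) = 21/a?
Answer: -3410/17 ≈ -200.59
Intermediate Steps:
(h(23) + r(51)) + (5 + 11)*(-14) = (23 + 21/51) + (5 + 11)*(-14) = (23 + 21*(1/51)) + 16*(-14) = (23 + 7/17) - 224 = 398/17 - 224 = -3410/17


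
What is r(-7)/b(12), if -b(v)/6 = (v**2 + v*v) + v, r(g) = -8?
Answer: 1/225 ≈ 0.0044444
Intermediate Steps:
b(v) = -12*v**2 - 6*v (b(v) = -6*((v**2 + v*v) + v) = -6*((v**2 + v**2) + v) = -6*(2*v**2 + v) = -6*(v + 2*v**2) = -12*v**2 - 6*v)
r(-7)/b(12) = -8*(-1/(72*(1 + 2*12))) = -8*(-1/(72*(1 + 24))) = -8/((-6*12*25)) = -8/(-1800) = -8*(-1/1800) = 1/225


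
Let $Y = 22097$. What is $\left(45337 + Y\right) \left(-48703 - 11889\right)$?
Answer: $-4085960928$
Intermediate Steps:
$\left(45337 + Y\right) \left(-48703 - 11889\right) = \left(45337 + 22097\right) \left(-48703 - 11889\right) = 67434 \left(-60592\right) = -4085960928$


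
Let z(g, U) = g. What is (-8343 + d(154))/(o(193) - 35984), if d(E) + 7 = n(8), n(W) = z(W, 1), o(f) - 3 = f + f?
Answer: 8342/35595 ≈ 0.23436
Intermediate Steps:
o(f) = 3 + 2*f (o(f) = 3 + (f + f) = 3 + 2*f)
n(W) = W
d(E) = 1 (d(E) = -7 + 8 = 1)
(-8343 + d(154))/(o(193) - 35984) = (-8343 + 1)/((3 + 2*193) - 35984) = -8342/((3 + 386) - 35984) = -8342/(389 - 35984) = -8342/(-35595) = -8342*(-1/35595) = 8342/35595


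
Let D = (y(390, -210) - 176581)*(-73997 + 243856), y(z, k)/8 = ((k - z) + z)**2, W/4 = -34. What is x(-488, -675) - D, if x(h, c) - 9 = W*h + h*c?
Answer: -29931987344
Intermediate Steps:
W = -136 (W = 4*(-34) = -136)
x(h, c) = 9 - 136*h + c*h (x(h, c) = 9 + (-136*h + h*c) = 9 + (-136*h + c*h) = 9 - 136*h + c*h)
y(z, k) = 8*k**2 (y(z, k) = 8*((k - z) + z)**2 = 8*k**2)
D = 29932383121 (D = (8*(-210)**2 - 176581)*(-73997 + 243856) = (8*44100 - 176581)*169859 = (352800 - 176581)*169859 = 176219*169859 = 29932383121)
x(-488, -675) - D = (9 - 136*(-488) - 675*(-488)) - 1*29932383121 = (9 + 66368 + 329400) - 29932383121 = 395777 - 29932383121 = -29931987344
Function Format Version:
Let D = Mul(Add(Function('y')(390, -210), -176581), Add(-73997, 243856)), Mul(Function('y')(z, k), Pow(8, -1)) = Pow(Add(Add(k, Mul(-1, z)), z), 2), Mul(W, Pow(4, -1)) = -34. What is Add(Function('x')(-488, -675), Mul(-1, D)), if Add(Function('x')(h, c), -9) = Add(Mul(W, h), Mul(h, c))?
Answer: -29931987344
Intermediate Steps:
W = -136 (W = Mul(4, -34) = -136)
Function('x')(h, c) = Add(9, Mul(-136, h), Mul(c, h)) (Function('x')(h, c) = Add(9, Add(Mul(-136, h), Mul(h, c))) = Add(9, Add(Mul(-136, h), Mul(c, h))) = Add(9, Mul(-136, h), Mul(c, h)))
Function('y')(z, k) = Mul(8, Pow(k, 2)) (Function('y')(z, k) = Mul(8, Pow(Add(Add(k, Mul(-1, z)), z), 2)) = Mul(8, Pow(k, 2)))
D = 29932383121 (D = Mul(Add(Mul(8, Pow(-210, 2)), -176581), Add(-73997, 243856)) = Mul(Add(Mul(8, 44100), -176581), 169859) = Mul(Add(352800, -176581), 169859) = Mul(176219, 169859) = 29932383121)
Add(Function('x')(-488, -675), Mul(-1, D)) = Add(Add(9, Mul(-136, -488), Mul(-675, -488)), Mul(-1, 29932383121)) = Add(Add(9, 66368, 329400), -29932383121) = Add(395777, -29932383121) = -29931987344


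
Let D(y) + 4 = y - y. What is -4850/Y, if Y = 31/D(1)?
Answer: 19400/31 ≈ 625.81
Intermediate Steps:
D(y) = -4 (D(y) = -4 + (y - y) = -4 + 0 = -4)
Y = -31/4 (Y = 31/(-4) = 31*(-1/4) = -31/4 ≈ -7.7500)
-4850/Y = -4850/(-31/4) = -4850*(-4)/31 = -2425*(-8/31) = 19400/31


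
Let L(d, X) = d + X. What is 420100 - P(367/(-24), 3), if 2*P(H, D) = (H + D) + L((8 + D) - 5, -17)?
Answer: 20165359/48 ≈ 4.2011e+5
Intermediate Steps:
L(d, X) = X + d
P(H, D) = -7 + D + H/2 (P(H, D) = ((H + D) + (-17 + ((8 + D) - 5)))/2 = ((D + H) + (-17 + (3 + D)))/2 = ((D + H) + (-14 + D))/2 = (-14 + H + 2*D)/2 = -7 + D + H/2)
420100 - P(367/(-24), 3) = 420100 - (-7 + 3 + (367/(-24))/2) = 420100 - (-7 + 3 + (367*(-1/24))/2) = 420100 - (-7 + 3 + (½)*(-367/24)) = 420100 - (-7 + 3 - 367/48) = 420100 - 1*(-559/48) = 420100 + 559/48 = 20165359/48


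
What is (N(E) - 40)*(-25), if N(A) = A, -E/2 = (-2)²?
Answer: 1200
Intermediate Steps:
E = -8 (E = -2*(-2)² = -2*4 = -8)
(N(E) - 40)*(-25) = (-8 - 40)*(-25) = -48*(-25) = 1200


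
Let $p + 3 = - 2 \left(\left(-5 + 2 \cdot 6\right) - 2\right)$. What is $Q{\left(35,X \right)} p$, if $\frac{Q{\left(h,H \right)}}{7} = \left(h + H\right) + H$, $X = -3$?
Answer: $-2639$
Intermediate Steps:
$Q{\left(h,H \right)} = 7 h + 14 H$ ($Q{\left(h,H \right)} = 7 \left(\left(h + H\right) + H\right) = 7 \left(\left(H + h\right) + H\right) = 7 \left(h + 2 H\right) = 7 h + 14 H$)
$p = -13$ ($p = -3 - 2 \left(\left(-5 + 2 \cdot 6\right) - 2\right) = -3 - 2 \left(\left(-5 + 12\right) - 2\right) = -3 - 2 \left(7 - 2\right) = -3 - 10 = -13$)
$Q{\left(35,X \right)} p = \left(7 \cdot 35 + 14 \left(-3\right)\right) \left(-13\right) = \left(245 - 42\right) \left(-13\right) = 203 \left(-13\right) = -2639$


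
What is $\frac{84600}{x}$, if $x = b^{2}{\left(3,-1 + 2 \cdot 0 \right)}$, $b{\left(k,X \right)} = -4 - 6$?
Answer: $846$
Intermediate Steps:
$b{\left(k,X \right)} = -10$ ($b{\left(k,X \right)} = -4 - 6 = -10$)
$x = 100$ ($x = \left(-10\right)^{2} = 100$)
$\frac{84600}{x} = \frac{84600}{100} = 84600 \cdot \frac{1}{100} = 846$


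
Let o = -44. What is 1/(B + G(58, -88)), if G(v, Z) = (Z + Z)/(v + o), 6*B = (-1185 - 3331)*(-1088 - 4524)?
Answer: 21/88703008 ≈ 2.3675e-7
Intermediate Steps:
B = 12671896/3 (B = ((-1185 - 3331)*(-1088 - 4524))/6 = (-4516*(-5612))/6 = (⅙)*25343792 = 12671896/3 ≈ 4.2240e+6)
G(v, Z) = 2*Z/(-44 + v) (G(v, Z) = (Z + Z)/(v - 44) = (2*Z)/(-44 + v) = 2*Z/(-44 + v))
1/(B + G(58, -88)) = 1/(12671896/3 + 2*(-88)/(-44 + 58)) = 1/(12671896/3 + 2*(-88)/14) = 1/(12671896/3 + 2*(-88)*(1/14)) = 1/(12671896/3 - 88/7) = 1/(88703008/21) = 21/88703008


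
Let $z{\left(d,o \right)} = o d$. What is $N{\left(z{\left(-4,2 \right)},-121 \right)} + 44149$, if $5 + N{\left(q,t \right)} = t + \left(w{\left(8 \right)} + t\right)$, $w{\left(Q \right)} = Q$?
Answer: $43910$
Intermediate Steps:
$z{\left(d,o \right)} = d o$
$N{\left(q,t \right)} = 3 + 2 t$ ($N{\left(q,t \right)} = -5 + \left(t + \left(8 + t\right)\right) = -5 + \left(8 + 2 t\right) = 3 + 2 t$)
$N{\left(z{\left(-4,2 \right)},-121 \right)} + 44149 = \left(3 + 2 \left(-121\right)\right) + 44149 = \left(3 - 242\right) + 44149 = -239 + 44149 = 43910$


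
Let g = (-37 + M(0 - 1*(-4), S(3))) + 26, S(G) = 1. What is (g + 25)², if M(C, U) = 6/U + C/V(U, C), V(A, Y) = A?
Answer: 576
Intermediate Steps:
M(C, U) = 6/U + C/U
g = -1 (g = (-37 + (6 + (0 - 1*(-4)))/1) + 26 = (-37 + 1*(6 + (0 + 4))) + 26 = (-37 + 1*(6 + 4)) + 26 = (-37 + 1*10) + 26 = (-37 + 10) + 26 = -27 + 26 = -1)
(g + 25)² = (-1 + 25)² = 24² = 576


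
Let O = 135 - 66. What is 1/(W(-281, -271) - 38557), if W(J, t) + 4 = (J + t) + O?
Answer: -1/39044 ≈ -2.5612e-5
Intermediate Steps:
O = 69
W(J, t) = 65 + J + t (W(J, t) = -4 + ((J + t) + 69) = -4 + (69 + J + t) = 65 + J + t)
1/(W(-281, -271) - 38557) = 1/((65 - 281 - 271) - 38557) = 1/(-487 - 38557) = 1/(-39044) = -1/39044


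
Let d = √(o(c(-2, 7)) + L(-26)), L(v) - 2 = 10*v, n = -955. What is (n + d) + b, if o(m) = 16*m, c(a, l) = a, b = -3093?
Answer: -4048 + I*√290 ≈ -4048.0 + 17.029*I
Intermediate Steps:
L(v) = 2 + 10*v
d = I*√290 (d = √(16*(-2) + (2 + 10*(-26))) = √(-32 + (2 - 260)) = √(-32 - 258) = √(-290) = I*√290 ≈ 17.029*I)
(n + d) + b = (-955 + I*√290) - 3093 = -4048 + I*√290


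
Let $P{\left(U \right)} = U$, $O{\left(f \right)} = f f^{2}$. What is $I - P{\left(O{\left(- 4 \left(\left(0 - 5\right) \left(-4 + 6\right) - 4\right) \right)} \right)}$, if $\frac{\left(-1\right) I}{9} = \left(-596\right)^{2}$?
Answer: $-3372560$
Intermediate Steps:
$O{\left(f \right)} = f^{3}$
$I = -3196944$ ($I = - 9 \left(-596\right)^{2} = \left(-9\right) 355216 = -3196944$)
$I - P{\left(O{\left(- 4 \left(\left(0 - 5\right) \left(-4 + 6\right) - 4\right) \right)} \right)} = -3196944 - \left(- 4 \left(\left(0 - 5\right) \left(-4 + 6\right) - 4\right)\right)^{3} = -3196944 - \left(- 4 \left(\left(-5\right) 2 - 4\right)\right)^{3} = -3196944 - \left(- 4 \left(-10 - 4\right)\right)^{3} = -3196944 - \left(\left(-4\right) \left(-14\right)\right)^{3} = -3196944 - 56^{3} = -3196944 - 175616 = -3372560$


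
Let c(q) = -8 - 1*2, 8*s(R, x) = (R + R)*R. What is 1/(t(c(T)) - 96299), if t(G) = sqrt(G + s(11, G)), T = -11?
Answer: -2/192589 ≈ -1.0385e-5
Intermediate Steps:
s(R, x) = R**2/4 (s(R, x) = ((R + R)*R)/8 = ((2*R)*R)/8 = (2*R**2)/8 = R**2/4)
c(q) = -10 (c(q) = -8 - 2 = -10)
t(G) = sqrt(121/4 + G) (t(G) = sqrt(G + (1/4)*11**2) = sqrt(G + (1/4)*121) = sqrt(G + 121/4) = sqrt(121/4 + G))
1/(t(c(T)) - 96299) = 1/(sqrt(121 + 4*(-10))/2 - 96299) = 1/(sqrt(121 - 40)/2 - 96299) = 1/(sqrt(81)/2 - 96299) = 1/((1/2)*9 - 96299) = 1/(9/2 - 96299) = 1/(-192589/2) = -2/192589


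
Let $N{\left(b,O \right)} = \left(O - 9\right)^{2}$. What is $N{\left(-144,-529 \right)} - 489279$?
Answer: $-199835$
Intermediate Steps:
$N{\left(b,O \right)} = \left(-9 + O\right)^{2}$
$N{\left(-144,-529 \right)} - 489279 = \left(-9 - 529\right)^{2} - 489279 = \left(-538\right)^{2} - 489279 = 289444 - 489279 = -199835$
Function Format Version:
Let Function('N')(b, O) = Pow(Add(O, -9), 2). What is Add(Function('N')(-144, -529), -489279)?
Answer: -199835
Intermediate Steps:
Function('N')(b, O) = Pow(Add(-9, O), 2)
Add(Function('N')(-144, -529), -489279) = Add(Pow(Add(-9, -529), 2), -489279) = Add(Pow(-538, 2), -489279) = Add(289444, -489279) = -199835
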